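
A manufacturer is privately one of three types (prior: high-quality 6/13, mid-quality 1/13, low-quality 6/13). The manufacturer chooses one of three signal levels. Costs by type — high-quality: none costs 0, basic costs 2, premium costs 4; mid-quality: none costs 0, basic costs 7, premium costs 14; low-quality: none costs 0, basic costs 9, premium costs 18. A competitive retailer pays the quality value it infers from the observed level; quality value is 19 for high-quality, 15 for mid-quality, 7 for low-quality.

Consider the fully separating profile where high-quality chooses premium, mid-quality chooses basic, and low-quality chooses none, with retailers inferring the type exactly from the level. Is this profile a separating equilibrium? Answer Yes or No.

Separating prices: premium → 19, basic → 15, none → 7.
high-quality (assigned premium): none: 7 − 0 = 7; basic: 15 − 2 = 13; premium: 19 − 4 = 15. high-quality stays.
mid-quality (assigned basic): none: 7 − 0 = 7; basic: 15 − 7 = 8; premium: 19 − 14 = 5. mid-quality stays.
low-quality (assigned none): none: 7 − 0 = 7; basic: 15 − 9 = 6; premium: 19 − 18 = 1. low-quality stays.
Every type prefers its assigned level; separation holds.

Yes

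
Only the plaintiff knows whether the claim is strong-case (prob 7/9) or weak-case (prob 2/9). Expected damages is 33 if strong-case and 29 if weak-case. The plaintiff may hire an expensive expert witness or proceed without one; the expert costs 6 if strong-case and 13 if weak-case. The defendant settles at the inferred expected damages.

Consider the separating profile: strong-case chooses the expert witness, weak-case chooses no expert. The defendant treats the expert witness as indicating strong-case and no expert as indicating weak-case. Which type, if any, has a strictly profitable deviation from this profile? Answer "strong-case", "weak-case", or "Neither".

strong-case

The expert witness pays 33; no expert pays 29.
strong-case: assigned the expert witness, nets 33 − 6 = 27; deviating to no expert nets 29.
weak-case: assigned no expert, nets 29; deviating to the expert witness nets 33 − 13 = 20.
The strong-case type gains 2 by deviating.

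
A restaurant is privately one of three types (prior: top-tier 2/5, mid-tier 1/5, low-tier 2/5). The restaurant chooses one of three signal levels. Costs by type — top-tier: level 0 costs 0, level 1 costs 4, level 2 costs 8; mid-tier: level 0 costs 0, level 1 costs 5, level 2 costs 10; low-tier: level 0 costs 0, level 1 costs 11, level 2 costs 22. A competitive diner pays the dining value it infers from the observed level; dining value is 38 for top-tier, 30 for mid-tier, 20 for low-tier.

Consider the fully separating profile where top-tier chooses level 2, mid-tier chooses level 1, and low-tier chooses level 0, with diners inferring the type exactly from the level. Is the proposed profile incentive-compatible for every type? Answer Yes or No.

Separating price premiums: level 2 → 38, level 1 → 30, level 0 → 20.
top-tier (assigned level 2): level 0: 20 − 0 = 20; level 1: 30 − 4 = 26; level 2: 38 − 8 = 30. top-tier stays.
mid-tier (assigned level 1): level 0: 20 − 0 = 20; level 1: 30 − 5 = 25; level 2: 38 − 10 = 28. mid-tier prefers level 2.
low-tier (assigned level 0): level 0: 20 − 0 = 20; level 1: 30 − 11 = 19; level 2: 38 − 22 = 16. low-tier stays.
At least one type deviates; the separating profile fails.

No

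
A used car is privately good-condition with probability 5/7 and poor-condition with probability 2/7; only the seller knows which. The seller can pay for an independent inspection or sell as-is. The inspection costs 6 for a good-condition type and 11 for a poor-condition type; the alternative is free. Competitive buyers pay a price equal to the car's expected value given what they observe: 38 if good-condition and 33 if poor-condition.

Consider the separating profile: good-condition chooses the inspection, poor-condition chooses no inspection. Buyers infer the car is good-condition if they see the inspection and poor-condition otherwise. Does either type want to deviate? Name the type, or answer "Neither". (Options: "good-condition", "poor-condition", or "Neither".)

The inspection pays 38; no inspection pays 33.
good-condition: assigned the inspection, nets 38 − 6 = 32; deviating to no inspection nets 33.
poor-condition: assigned no inspection, nets 33; deviating to the inspection nets 38 − 11 = 27.
The good-condition type gains 1 by deviating.

good-condition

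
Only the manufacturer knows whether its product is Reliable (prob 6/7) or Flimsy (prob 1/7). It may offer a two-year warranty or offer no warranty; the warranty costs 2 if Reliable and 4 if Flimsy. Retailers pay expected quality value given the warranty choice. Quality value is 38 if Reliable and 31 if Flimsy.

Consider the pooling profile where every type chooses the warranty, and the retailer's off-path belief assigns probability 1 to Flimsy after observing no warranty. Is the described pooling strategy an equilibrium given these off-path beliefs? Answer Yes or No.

Yes

On path, the retailer holds the prior and pays 6/7·38 + 1/7·31 = 37. Off path (no warranty), believing Flimsy, it pays 31.
Reliable: the warranty nets 37 − 2 = 35; no warranty nets 31. Reliable stays.
Flimsy: the warranty nets 37 − 4 = 33; no warranty nets 31. Flimsy stays.
No type deviates, so pooling is sustained.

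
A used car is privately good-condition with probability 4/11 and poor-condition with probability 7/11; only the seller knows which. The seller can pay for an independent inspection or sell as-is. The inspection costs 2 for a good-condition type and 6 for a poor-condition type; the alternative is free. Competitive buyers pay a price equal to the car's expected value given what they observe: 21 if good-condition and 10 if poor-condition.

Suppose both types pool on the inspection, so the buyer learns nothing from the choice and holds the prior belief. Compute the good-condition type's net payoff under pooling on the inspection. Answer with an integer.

Pooled price = 4/11·21 + 7/11·10 = 14.
good-condition pays cost 2 for the inspection, so net payoff = 14 − 2 = 12.

12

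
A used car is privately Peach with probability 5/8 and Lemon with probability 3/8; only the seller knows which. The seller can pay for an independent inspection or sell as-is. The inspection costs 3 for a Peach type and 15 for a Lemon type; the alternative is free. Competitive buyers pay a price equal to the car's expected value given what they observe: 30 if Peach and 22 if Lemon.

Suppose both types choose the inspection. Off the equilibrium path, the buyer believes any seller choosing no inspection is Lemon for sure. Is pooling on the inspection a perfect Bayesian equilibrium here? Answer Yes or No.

On path, the buyer holds the prior and pays 5/8·30 + 3/8·22 = 27. Off path (no inspection), believing Lemon, it pays 22.
Peach: the inspection nets 27 − 3 = 24; no inspection nets 22. Peach stays.
Lemon: the inspection nets 27 − 15 = 12; no inspection nets 22. Lemon would deviate.
A type deviates, so pooling fails.

No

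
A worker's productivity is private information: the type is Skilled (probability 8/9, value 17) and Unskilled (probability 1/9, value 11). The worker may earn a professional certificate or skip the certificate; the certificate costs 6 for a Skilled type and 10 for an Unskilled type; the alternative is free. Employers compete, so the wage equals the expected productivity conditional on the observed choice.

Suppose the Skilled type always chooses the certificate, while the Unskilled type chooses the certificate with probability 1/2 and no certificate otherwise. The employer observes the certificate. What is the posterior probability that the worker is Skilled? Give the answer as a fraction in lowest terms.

16/17

P(the certificate) = (8/9)·1 + (1/9)·(1/2) = 17/18.
By Bayes' rule, P(Skilled | the certificate) = (8/9) / (17/18) = 16/17.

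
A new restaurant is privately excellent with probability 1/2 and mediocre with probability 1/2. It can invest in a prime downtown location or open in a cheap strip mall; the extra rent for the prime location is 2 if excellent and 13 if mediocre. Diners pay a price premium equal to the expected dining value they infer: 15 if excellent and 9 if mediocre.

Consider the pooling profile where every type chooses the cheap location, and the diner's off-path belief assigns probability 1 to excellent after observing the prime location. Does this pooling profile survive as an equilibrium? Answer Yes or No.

On path, the diner holds the prior and pays 1/2·15 + 1/2·9 = 12. Off path (the prime location), believing excellent, it pays 15.
excellent: the cheap location nets 12; the prime location nets 15 − 2 = 13. excellent would deviate.
mediocre: the cheap location nets 12; the prime location nets 15 − 13 = 2. mediocre stays.
A type deviates, so pooling fails.

No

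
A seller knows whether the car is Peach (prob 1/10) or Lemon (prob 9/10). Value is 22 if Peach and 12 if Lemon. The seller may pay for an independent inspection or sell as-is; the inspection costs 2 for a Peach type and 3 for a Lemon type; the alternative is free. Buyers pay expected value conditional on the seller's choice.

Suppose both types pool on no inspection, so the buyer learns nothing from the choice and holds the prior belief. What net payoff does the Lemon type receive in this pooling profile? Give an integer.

13

Pooled price = 1/10·22 + 9/10·12 = 13.
Lemon pays no cost for no inspection, so net payoff = 13.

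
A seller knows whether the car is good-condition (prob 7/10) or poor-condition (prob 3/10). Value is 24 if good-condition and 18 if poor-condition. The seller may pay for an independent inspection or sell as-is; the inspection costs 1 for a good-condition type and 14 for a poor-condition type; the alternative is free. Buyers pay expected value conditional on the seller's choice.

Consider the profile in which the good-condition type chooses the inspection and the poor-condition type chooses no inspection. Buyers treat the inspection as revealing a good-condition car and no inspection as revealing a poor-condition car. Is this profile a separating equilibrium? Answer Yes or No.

Under these beliefs, the inspection earns price 24 and no inspection earns price 18.
good-condition: the inspection nets 24 − 1 = 23; no inspection nets 18. good-condition prefers the inspection.
poor-condition: the inspection nets 24 − 14 = 10; no inspection nets 18. poor-condition prefers no inspection.
Neither type deviates, so the separating profile is an equilibrium.

Yes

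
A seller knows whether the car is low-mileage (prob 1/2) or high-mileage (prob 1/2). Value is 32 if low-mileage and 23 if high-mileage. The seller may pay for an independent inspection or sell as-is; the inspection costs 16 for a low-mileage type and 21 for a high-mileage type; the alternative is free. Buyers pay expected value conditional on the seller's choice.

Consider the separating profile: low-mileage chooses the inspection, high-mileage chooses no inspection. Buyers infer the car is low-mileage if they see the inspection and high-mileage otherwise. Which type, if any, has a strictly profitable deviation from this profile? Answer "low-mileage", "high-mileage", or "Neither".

low-mileage

The inspection pays 32; no inspection pays 23.
low-mileage: assigned the inspection, nets 32 − 16 = 16; deviating to no inspection nets 23.
high-mileage: assigned no inspection, nets 23; deviating to the inspection nets 32 − 21 = 11.
The low-mileage type gains 7 by deviating.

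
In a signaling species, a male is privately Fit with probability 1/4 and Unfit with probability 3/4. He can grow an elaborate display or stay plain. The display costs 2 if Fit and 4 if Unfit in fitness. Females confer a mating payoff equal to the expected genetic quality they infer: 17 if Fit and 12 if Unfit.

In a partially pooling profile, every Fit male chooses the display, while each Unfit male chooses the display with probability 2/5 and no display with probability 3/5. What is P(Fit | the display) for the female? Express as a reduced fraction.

P(the display) = (1/4)·1 + (3/4)·(2/5) = 11/20.
By Bayes' rule, P(Fit | the display) = (1/4) / (11/20) = 5/11.

5/11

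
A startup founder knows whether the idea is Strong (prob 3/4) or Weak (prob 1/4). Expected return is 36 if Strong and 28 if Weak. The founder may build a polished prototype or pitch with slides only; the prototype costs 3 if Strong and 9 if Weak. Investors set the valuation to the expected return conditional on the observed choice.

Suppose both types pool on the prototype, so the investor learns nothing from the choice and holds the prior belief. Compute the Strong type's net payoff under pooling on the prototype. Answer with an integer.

31

Pooled valuation = 3/4·36 + 1/4·28 = 34.
Strong pays cost 3 for the prototype, so net payoff = 34 − 3 = 31.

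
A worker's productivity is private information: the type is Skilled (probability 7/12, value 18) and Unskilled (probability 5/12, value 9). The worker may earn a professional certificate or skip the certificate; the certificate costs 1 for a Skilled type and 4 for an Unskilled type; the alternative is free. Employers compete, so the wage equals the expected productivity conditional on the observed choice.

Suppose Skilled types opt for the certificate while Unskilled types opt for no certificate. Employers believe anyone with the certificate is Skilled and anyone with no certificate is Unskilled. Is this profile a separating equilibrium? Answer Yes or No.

Under these beliefs, the certificate earns wage 18 and no certificate earns wage 9.
Skilled: the certificate nets 18 − 1 = 17; no certificate nets 9. Skilled prefers the certificate.
Unskilled: the certificate nets 18 − 4 = 14; no certificate nets 9. Unskilled would deviate to the certificate.
Unskilled has a profitable deviation, so the profile is not an equilibrium.

No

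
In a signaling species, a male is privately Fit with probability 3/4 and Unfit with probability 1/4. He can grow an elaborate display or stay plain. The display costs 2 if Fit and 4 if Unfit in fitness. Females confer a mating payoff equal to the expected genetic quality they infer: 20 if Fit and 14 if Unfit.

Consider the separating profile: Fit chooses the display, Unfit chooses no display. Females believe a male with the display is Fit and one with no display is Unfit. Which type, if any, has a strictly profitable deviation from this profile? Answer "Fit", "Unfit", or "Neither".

Unfit

The display pays 20; no display pays 14.
Fit: assigned the display, nets 20 − 2 = 18; deviating to no display nets 14.
Unfit: assigned no display, nets 14; deviating to the display nets 20 − 4 = 16.
The Unfit type gains 2 by deviating.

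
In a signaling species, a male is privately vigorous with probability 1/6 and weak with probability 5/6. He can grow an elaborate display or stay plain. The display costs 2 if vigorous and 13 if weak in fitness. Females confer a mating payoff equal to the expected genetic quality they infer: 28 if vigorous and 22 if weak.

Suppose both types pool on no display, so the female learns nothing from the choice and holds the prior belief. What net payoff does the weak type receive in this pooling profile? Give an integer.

Pooled mating payoff = 1/6·28 + 5/6·22 = 23.
weak pays no cost for no display, so net payoff = 23.

23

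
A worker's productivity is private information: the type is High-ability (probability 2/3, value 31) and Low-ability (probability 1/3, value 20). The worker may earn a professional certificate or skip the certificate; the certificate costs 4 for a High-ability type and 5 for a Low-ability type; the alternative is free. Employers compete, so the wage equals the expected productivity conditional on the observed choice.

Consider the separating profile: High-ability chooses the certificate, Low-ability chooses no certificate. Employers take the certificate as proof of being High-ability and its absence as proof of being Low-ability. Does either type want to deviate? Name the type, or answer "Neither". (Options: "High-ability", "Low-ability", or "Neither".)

Low-ability

The certificate pays 31; no certificate pays 20.
High-ability: assigned the certificate, nets 31 − 4 = 27; deviating to no certificate nets 20.
Low-ability: assigned no certificate, nets 20; deviating to the certificate nets 31 − 5 = 26.
The Low-ability type gains 6 by deviating.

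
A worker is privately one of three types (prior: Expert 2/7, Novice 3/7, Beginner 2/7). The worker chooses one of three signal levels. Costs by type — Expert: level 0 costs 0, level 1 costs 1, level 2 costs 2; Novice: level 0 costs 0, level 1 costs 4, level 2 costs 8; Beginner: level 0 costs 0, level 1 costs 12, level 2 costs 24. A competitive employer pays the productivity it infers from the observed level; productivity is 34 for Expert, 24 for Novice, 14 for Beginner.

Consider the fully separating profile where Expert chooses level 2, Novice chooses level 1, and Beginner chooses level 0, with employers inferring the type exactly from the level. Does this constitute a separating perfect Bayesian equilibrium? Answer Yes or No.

Separating wages: level 2 → 34, level 1 → 24, level 0 → 14.
Expert (assigned level 2): level 0: 14 − 0 = 14; level 1: 24 − 1 = 23; level 2: 34 − 2 = 32. Expert stays.
Novice (assigned level 1): level 0: 14 − 0 = 14; level 1: 24 − 4 = 20; level 2: 34 − 8 = 26. Novice prefers level 2.
Beginner (assigned level 0): level 0: 14 − 0 = 14; level 1: 24 − 12 = 12; level 2: 34 − 24 = 10. Beginner stays.
At least one type deviates; the separating profile fails.

No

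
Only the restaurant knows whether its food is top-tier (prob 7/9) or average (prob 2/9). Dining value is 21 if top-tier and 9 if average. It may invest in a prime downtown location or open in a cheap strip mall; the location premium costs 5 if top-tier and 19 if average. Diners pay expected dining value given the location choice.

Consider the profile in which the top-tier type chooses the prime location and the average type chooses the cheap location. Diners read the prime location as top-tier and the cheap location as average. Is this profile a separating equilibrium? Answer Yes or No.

Yes

Under these beliefs, the prime location earns price premium 21 and the cheap location earns price premium 9.
top-tier: the prime location nets 21 − 5 = 16; the cheap location nets 9. top-tier prefers the prime location.
average: the prime location nets 21 − 19 = 2; the cheap location nets 9. average prefers the cheap location.
Neither type deviates, so the separating profile is an equilibrium.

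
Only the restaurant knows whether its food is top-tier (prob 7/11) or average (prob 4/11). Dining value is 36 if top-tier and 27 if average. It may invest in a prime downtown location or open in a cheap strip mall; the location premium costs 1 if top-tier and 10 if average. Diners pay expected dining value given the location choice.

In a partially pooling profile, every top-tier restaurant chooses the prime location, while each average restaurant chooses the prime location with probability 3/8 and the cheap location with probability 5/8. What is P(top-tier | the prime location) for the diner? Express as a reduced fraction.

14/17

P(the prime location) = (7/11)·1 + (4/11)·(3/8) = 17/22.
By Bayes' rule, P(top-tier | the prime location) = (7/11) / (17/22) = 14/17.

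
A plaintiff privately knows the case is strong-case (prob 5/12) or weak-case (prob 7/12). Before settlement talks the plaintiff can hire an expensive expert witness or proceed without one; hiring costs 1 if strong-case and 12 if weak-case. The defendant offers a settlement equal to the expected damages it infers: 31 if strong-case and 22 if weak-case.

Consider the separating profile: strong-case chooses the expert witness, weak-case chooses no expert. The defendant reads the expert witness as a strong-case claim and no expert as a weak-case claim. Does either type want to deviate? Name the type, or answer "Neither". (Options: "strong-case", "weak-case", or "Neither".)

Neither

The expert witness pays 31; no expert pays 22.
strong-case: assigned the expert witness, nets 31 − 1 = 30; deviating to no expert nets 22.
weak-case: assigned no expert, nets 22; deviating to the expert witness nets 31 − 12 = 19.
Both types strictly prefer their assigned action; no profitable deviation.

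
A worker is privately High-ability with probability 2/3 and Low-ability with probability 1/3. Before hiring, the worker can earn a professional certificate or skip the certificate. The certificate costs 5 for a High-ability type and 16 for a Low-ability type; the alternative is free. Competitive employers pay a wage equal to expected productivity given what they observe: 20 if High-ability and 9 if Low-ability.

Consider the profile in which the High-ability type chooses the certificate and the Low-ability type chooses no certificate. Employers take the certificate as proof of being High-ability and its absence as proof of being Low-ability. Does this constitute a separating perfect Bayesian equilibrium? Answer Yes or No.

Yes

Under these beliefs, the certificate earns wage 20 and no certificate earns wage 9.
High-ability: the certificate nets 20 − 5 = 15; no certificate nets 9. High-ability prefers the certificate.
Low-ability: the certificate nets 20 − 16 = 4; no certificate nets 9. Low-ability prefers no certificate.
Neither type deviates, so the separating profile is an equilibrium.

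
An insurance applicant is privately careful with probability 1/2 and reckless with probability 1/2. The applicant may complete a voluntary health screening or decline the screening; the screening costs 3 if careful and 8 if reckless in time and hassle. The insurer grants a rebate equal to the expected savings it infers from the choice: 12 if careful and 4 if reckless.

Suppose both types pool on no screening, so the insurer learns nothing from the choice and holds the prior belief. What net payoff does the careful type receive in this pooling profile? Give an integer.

Pooled rebate = 1/2·12 + 1/2·4 = 8.
careful pays no cost for no screening, so net payoff = 8.

8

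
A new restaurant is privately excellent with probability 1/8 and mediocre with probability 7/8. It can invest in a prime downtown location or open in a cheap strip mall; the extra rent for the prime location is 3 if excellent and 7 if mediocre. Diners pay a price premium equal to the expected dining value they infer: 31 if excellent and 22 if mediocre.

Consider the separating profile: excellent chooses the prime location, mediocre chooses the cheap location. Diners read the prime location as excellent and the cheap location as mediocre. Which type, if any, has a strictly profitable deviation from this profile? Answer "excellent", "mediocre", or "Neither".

The prime location pays 31; the cheap location pays 22.
excellent: assigned the prime location, nets 31 − 3 = 28; deviating to the cheap location nets 22.
mediocre: assigned the cheap location, nets 22; deviating to the prime location nets 31 − 7 = 24.
The mediocre type gains 2 by deviating.

mediocre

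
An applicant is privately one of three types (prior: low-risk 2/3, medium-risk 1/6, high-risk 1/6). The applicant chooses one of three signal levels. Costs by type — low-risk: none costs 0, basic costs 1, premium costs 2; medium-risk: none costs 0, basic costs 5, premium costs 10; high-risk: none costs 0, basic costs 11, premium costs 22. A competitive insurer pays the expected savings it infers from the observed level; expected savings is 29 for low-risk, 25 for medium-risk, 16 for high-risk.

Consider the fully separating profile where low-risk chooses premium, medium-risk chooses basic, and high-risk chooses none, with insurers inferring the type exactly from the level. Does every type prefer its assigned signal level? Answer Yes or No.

Separating rebates: premium → 29, basic → 25, none → 16.
low-risk (assigned premium): none: 16 − 0 = 16; basic: 25 − 1 = 24; premium: 29 − 2 = 27. low-risk stays.
medium-risk (assigned basic): none: 16 − 0 = 16; basic: 25 − 5 = 20; premium: 29 − 10 = 19. medium-risk stays.
high-risk (assigned none): none: 16 − 0 = 16; basic: 25 − 11 = 14; premium: 29 − 22 = 7. high-risk stays.
Every type prefers its assigned level; separation holds.

Yes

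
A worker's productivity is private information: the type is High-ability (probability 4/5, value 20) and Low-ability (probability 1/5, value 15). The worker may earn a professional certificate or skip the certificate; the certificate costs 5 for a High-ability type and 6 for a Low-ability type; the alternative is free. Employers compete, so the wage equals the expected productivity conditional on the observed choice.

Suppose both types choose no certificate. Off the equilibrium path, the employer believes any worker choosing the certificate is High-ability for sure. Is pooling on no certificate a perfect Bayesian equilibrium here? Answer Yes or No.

Yes

On path, the employer holds the prior and pays 4/5·20 + 1/5·15 = 19. Off path (the certificate), believing High-ability, it pays 20.
High-ability: no certificate nets 19; the certificate nets 20 − 5 = 15. High-ability stays.
Low-ability: no certificate nets 19; the certificate nets 20 − 6 = 14. Low-ability stays.
No type deviates, so pooling is sustained.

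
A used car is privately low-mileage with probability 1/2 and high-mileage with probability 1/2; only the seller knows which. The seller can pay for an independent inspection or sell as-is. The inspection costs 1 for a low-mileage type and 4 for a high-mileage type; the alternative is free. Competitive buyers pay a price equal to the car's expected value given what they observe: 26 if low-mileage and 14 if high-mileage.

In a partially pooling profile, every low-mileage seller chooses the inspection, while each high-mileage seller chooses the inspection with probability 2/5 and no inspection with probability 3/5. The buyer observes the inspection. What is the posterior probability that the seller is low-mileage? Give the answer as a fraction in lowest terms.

5/7

P(the inspection) = (1/2)·1 + (1/2)·(2/5) = 7/10.
By Bayes' rule, P(low-mileage | the inspection) = (1/2) / (7/10) = 5/7.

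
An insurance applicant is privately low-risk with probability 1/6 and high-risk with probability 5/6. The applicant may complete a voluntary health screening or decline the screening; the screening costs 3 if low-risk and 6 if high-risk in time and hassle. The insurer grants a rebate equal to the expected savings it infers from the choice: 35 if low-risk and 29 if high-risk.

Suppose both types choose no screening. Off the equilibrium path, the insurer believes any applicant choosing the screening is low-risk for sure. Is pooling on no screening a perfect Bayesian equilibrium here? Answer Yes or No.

No

On path, the insurer holds the prior and pays 1/6·35 + 5/6·29 = 30. Off path (the screening), believing low-risk, it pays 35.
low-risk: no screening nets 30; the screening nets 35 − 3 = 32. low-risk would deviate.
high-risk: no screening nets 30; the screening nets 35 − 6 = 29. high-risk stays.
A type deviates, so pooling fails.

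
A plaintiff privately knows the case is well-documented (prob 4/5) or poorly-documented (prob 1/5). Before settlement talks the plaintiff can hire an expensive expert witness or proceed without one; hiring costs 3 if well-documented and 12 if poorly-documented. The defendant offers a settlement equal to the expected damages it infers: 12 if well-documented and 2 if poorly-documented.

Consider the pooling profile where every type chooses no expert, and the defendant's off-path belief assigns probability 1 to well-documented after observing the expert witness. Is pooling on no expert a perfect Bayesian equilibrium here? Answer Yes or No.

Yes

On path, the defendant holds the prior and pays 4/5·12 + 1/5·2 = 10. Off path (the expert witness), believing well-documented, it pays 12.
well-documented: no expert nets 10; the expert witness nets 12 − 3 = 9. well-documented stays.
poorly-documented: no expert nets 10; the expert witness nets 12 − 12 = 0. poorly-documented stays.
No type deviates, so pooling is sustained.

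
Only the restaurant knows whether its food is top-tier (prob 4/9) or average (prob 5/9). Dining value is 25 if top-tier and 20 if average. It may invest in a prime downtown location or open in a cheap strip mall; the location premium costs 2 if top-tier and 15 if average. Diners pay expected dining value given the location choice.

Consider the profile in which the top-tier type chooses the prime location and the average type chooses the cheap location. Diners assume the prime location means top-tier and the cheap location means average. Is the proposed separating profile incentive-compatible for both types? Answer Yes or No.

Yes

Under these beliefs, the prime location earns price premium 25 and the cheap location earns price premium 20.
top-tier: the prime location nets 25 − 2 = 23; the cheap location nets 20. top-tier prefers the prime location.
average: the prime location nets 25 − 15 = 10; the cheap location nets 20. average prefers the cheap location.
Neither type deviates, so the separating profile is an equilibrium.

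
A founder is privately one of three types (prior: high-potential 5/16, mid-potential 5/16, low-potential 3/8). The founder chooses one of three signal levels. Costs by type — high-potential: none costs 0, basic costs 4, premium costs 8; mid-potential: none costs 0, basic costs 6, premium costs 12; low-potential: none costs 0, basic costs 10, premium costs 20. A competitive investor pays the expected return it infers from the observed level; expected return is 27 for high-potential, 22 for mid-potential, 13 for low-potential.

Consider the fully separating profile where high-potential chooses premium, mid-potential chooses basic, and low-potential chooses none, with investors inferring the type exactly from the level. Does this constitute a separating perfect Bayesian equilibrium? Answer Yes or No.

Separating valuations: premium → 27, basic → 22, none → 13.
high-potential (assigned premium): none: 13 − 0 = 13; basic: 22 − 4 = 18; premium: 27 − 8 = 19. high-potential stays.
mid-potential (assigned basic): none: 13 − 0 = 13; basic: 22 − 6 = 16; premium: 27 − 12 = 15. mid-potential stays.
low-potential (assigned none): none: 13 − 0 = 13; basic: 22 − 10 = 12; premium: 27 − 20 = 7. low-potential stays.
Every type prefers its assigned level; separation holds.

Yes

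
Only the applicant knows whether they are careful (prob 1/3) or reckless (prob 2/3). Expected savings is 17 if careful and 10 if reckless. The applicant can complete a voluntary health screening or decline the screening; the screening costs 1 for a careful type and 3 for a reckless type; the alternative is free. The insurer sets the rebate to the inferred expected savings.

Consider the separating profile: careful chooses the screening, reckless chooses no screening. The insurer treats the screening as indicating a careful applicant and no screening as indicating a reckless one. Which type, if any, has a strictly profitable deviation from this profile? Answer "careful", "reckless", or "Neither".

The screening pays 17; no screening pays 10.
careful: assigned the screening, nets 17 − 1 = 16; deviating to no screening nets 10.
reckless: assigned no screening, nets 10; deviating to the screening nets 17 − 3 = 14.
The reckless type gains 4 by deviating.

reckless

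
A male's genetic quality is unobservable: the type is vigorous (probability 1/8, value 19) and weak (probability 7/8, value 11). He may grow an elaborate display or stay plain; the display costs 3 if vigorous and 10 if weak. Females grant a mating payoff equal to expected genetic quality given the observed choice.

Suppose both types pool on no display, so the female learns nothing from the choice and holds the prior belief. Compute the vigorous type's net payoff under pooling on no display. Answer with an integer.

12

Pooled mating payoff = 1/8·19 + 7/8·11 = 12.
vigorous pays no cost for no display, so net payoff = 12.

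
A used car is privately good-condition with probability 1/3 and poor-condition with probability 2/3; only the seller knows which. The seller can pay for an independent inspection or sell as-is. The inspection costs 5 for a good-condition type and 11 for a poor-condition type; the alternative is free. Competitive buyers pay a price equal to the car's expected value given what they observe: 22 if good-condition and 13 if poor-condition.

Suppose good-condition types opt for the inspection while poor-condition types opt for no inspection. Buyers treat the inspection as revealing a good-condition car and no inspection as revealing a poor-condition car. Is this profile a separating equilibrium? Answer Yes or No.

Yes

Under these beliefs, the inspection earns price 22 and no inspection earns price 13.
good-condition: the inspection nets 22 − 5 = 17; no inspection nets 13. good-condition prefers the inspection.
poor-condition: the inspection nets 22 − 11 = 11; no inspection nets 13. poor-condition prefers no inspection.
Neither type deviates, so the separating profile is an equilibrium.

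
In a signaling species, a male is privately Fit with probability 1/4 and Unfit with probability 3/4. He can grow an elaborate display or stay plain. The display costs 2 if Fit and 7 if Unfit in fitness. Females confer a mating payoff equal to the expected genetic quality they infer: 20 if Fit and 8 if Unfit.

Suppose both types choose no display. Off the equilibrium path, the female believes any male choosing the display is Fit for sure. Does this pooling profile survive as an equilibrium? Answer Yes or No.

No

On path, the female holds the prior and pays 1/4·20 + 3/4·8 = 11. Off path (the display), believing Fit, it pays 20.
Fit: no display nets 11; the display nets 20 − 2 = 18. Fit would deviate.
Unfit: no display nets 11; the display nets 20 − 7 = 13. Unfit would deviate.
A type deviates, so pooling fails.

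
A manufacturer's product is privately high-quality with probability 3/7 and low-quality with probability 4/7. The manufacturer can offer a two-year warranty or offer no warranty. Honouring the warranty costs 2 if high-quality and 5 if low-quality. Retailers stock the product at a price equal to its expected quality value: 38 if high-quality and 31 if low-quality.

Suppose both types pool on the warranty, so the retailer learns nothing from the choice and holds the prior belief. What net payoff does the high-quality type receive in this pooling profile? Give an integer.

Pooled price = 3/7·38 + 4/7·31 = 34.
high-quality pays cost 2 for the warranty, so net payoff = 34 − 2 = 32.

32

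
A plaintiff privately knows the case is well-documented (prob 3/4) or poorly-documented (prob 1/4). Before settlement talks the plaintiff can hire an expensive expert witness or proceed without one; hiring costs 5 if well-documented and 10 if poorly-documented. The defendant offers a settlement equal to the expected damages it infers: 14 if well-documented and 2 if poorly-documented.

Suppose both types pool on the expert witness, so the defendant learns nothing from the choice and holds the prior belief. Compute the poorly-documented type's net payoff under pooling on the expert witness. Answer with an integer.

Pooled settlement = 3/4·14 + 1/4·2 = 11.
poorly-documented pays cost 10 for the expert witness, so net payoff = 11 − 10 = 1.

1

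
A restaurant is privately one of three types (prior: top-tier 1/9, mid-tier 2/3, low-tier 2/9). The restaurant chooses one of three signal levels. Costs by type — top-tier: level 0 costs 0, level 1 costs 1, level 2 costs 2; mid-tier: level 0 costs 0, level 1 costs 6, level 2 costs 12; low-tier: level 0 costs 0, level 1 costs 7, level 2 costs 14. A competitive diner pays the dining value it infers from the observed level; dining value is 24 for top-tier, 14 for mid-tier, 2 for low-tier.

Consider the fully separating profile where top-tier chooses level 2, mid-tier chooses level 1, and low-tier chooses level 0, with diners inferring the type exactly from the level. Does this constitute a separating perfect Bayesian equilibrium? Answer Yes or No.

Separating price premiums: level 2 → 24, level 1 → 14, level 0 → 2.
top-tier (assigned level 2): level 0: 2 − 0 = 2; level 1: 14 − 1 = 13; level 2: 24 − 2 = 22. top-tier stays.
mid-tier (assigned level 1): level 0: 2 − 0 = 2; level 1: 14 − 6 = 8; level 2: 24 − 12 = 12. mid-tier prefers level 2.
low-tier (assigned level 0): level 0: 2 − 0 = 2; level 1: 14 − 7 = 7; level 2: 24 − 14 = 10. low-tier prefers level 2.
At least one type deviates; the separating profile fails.

No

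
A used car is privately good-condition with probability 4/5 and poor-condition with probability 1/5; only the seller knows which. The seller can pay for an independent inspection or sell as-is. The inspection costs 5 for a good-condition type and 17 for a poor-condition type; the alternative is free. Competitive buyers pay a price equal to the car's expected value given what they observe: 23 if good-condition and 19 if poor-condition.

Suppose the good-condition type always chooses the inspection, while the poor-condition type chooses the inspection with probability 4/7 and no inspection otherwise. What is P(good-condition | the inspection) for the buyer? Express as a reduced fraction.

P(the inspection) = (4/5)·1 + (1/5)·(4/7) = 32/35.
By Bayes' rule, P(good-condition | the inspection) = (4/5) / (32/35) = 7/8.

7/8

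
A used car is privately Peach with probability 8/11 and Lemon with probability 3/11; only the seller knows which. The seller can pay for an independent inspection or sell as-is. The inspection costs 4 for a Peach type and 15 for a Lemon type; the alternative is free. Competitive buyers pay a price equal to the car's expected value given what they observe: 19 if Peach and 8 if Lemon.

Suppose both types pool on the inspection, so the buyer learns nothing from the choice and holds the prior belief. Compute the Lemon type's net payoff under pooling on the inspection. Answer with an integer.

1

Pooled price = 8/11·19 + 3/11·8 = 16.
Lemon pays cost 15 for the inspection, so net payoff = 16 − 15 = 1.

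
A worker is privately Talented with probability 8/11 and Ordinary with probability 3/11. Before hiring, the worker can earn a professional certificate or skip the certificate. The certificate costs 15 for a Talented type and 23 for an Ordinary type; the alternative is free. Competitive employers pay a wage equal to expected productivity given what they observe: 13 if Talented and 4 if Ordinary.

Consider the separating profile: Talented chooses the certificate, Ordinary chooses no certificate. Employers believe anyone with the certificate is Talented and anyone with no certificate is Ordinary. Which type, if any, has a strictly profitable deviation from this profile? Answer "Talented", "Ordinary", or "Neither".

Talented

The certificate pays 13; no certificate pays 4.
Talented: assigned the certificate, nets 13 − 15 = -2; deviating to no certificate nets 4.
Ordinary: assigned no certificate, nets 4; deviating to the certificate nets 13 − 23 = -10.
The Talented type gains 6 by deviating.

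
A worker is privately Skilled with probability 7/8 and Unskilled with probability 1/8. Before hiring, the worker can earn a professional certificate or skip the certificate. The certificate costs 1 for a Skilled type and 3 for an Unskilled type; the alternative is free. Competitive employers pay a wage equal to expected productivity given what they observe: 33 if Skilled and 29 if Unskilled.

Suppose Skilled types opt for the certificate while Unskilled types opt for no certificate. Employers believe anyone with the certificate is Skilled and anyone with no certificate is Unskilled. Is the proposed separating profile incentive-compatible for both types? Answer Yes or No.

No

Under these beliefs, the certificate earns wage 33 and no certificate earns wage 29.
Skilled: the certificate nets 33 − 1 = 32; no certificate nets 29. Skilled prefers the certificate.
Unskilled: the certificate nets 33 − 3 = 30; no certificate nets 29. Unskilled would deviate to the certificate.
Unskilled has a profitable deviation, so the profile is not an equilibrium.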